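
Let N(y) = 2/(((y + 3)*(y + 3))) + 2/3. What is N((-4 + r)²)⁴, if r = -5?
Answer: 30654039218881/154922431942656 ≈ 0.19787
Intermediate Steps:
N(y) = ⅔ + 2/(3 + y)² (N(y) = 2/(((3 + y)*(3 + y))) + 2*(⅓) = 2/((3 + y)²) + ⅔ = 2/(3 + y)² + ⅔ = ⅔ + 2/(3 + y)²)
N((-4 + r)²)⁴ = (⅔ + 2/(3 + (-4 - 5)²)²)⁴ = (⅔ + 2/(3 + (-9)²)²)⁴ = (⅔ + 2/(3 + 81)²)⁴ = (⅔ + 2/84²)⁴ = (⅔ + 2*(1/7056))⁴ = (⅔ + 1/3528)⁴ = (2353/3528)⁴ = 30654039218881/154922431942656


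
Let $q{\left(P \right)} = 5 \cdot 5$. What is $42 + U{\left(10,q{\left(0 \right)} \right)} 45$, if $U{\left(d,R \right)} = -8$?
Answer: $-318$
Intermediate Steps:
$q{\left(P \right)} = 25$
$42 + U{\left(10,q{\left(0 \right)} \right)} 45 = 42 - 360 = -318$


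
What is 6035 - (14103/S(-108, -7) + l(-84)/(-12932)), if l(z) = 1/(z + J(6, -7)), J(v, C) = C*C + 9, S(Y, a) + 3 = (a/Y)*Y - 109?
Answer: 246211934057/40011608 ≈ 6153.5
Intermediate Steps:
S(Y, a) = -112 + a (S(Y, a) = -3 + ((a/Y)*Y - 109) = -3 + (a - 109) = -3 + (-109 + a) = -112 + a)
J(v, C) = 9 + C² (J(v, C) = C² + 9 = 9 + C²)
l(z) = 1/(58 + z) (l(z) = 1/(z + (9 + (-7)²)) = 1/(z + (9 + 49)) = 1/(z + 58) = 1/(58 + z))
6035 - (14103/S(-108, -7) + l(-84)/(-12932)) = 6035 - (14103/(-112 - 7) + 1/((58 - 84)*(-12932))) = 6035 - (14103/(-119) - 1/12932/(-26)) = 6035 - (14103*(-1/119) - 1/26*(-1/12932)) = 6035 - (-14103/119 + 1/336232) = 6035 - 1*(-4741879777/40011608) = 6035 + 4741879777/40011608 = 246211934057/40011608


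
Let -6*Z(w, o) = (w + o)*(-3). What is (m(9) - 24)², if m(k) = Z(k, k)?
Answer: 225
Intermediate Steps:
Z(w, o) = o/2 + w/2 (Z(w, o) = -(w + o)*(-3)/6 = -(o + w)*(-3)/6 = -(-3*o - 3*w)/6 = o/2 + w/2)
m(k) = k (m(k) = k/2 + k/2 = k)
(m(9) - 24)² = (9 - 24)² = (-15)² = 225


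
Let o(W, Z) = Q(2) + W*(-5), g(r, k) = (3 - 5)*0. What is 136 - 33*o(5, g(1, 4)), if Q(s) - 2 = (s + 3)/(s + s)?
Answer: 3415/4 ≈ 853.75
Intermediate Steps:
Q(s) = 2 + (3 + s)/(2*s) (Q(s) = 2 + (s + 3)/(s + s) = 2 + (3 + s)/((2*s)) = 2 + (3 + s)*(1/(2*s)) = 2 + (3 + s)/(2*s))
g(r, k) = 0 (g(r, k) = -2*0 = 0)
o(W, Z) = 13/4 - 5*W (o(W, Z) = (½)*(3 + 5*2)/2 + W*(-5) = (½)*(½)*(3 + 10) - 5*W = (½)*(½)*13 - 5*W = 13/4 - 5*W)
136 - 33*o(5, g(1, 4)) = 136 - 33*(13/4 - 5*5) = 136 - 33*(13/4 - 25) = 136 - 33*(-87/4) = 136 + 2871/4 = 3415/4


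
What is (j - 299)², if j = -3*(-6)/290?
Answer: 1878875716/21025 ≈ 89364.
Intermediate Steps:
j = 9/145 (j = 18*(1/290) = 9/145 ≈ 0.062069)
(j - 299)² = (9/145 - 299)² = (-43346/145)² = 1878875716/21025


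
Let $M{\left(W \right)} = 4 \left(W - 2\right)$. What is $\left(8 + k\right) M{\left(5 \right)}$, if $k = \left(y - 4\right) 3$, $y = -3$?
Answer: $-156$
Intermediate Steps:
$M{\left(W \right)} = -8 + 4 W$ ($M{\left(W \right)} = 4 \left(-2 + W\right) = -8 + 4 W$)
$k = -21$ ($k = \left(-3 - 4\right) 3 = \left(-7\right) 3 = -21$)
$\left(8 + k\right) M{\left(5 \right)} = \left(8 - 21\right) \left(-8 + 4 \cdot 5\right) = - 13 \left(-8 + 20\right) = \left(-13\right) 12 = -156$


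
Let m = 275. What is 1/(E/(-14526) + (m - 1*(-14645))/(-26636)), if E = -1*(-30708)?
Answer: -5373813/14370364 ≈ -0.37395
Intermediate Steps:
E = 30708
1/(E/(-14526) + (m - 1*(-14645))/(-26636)) = 1/(30708/(-14526) + (275 - 1*(-14645))/(-26636)) = 1/(30708*(-1/14526) + (275 + 14645)*(-1/26636)) = 1/(-1706/807 + 14920*(-1/26636)) = 1/(-1706/807 - 3730/6659) = 1/(-14370364/5373813) = -5373813/14370364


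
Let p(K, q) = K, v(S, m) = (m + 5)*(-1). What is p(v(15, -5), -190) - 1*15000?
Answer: -15000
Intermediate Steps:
v(S, m) = -5 - m (v(S, m) = (5 + m)*(-1) = -5 - m)
p(v(15, -5), -190) - 1*15000 = (-5 - 1*(-5)) - 1*15000 = (-5 + 5) - 15000 = 0 - 15000 = -15000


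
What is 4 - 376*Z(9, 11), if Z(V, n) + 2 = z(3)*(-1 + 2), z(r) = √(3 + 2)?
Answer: 756 - 376*√5 ≈ -84.762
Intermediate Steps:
z(r) = √5
Z(V, n) = -2 + √5 (Z(V, n) = -2 + √5*(-1 + 2) = -2 + √5*1 = -2 + √5)
4 - 376*Z(9, 11) = 4 - 376*(-2 + √5) = 4 + (752 - 376*√5) = 756 - 376*√5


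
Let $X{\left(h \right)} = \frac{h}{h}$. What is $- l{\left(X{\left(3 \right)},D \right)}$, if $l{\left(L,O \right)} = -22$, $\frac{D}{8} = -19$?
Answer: $22$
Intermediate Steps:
$D = -152$ ($D = 8 \left(-19\right) = -152$)
$X{\left(h \right)} = 1$
$- l{\left(X{\left(3 \right)},D \right)} = \left(-1\right) \left(-22\right) = 22$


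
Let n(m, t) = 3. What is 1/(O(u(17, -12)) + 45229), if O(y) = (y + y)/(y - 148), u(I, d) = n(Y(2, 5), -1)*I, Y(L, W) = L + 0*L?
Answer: 97/4387111 ≈ 2.2110e-5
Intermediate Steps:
Y(L, W) = L (Y(L, W) = L + 0 = L)
u(I, d) = 3*I
O(y) = 2*y/(-148 + y) (O(y) = (2*y)/(-148 + y) = 2*y/(-148 + y))
1/(O(u(17, -12)) + 45229) = 1/(2*(3*17)/(-148 + 3*17) + 45229) = 1/(2*51/(-148 + 51) + 45229) = 1/(2*51/(-97) + 45229) = 1/(2*51*(-1/97) + 45229) = 1/(-102/97 + 45229) = 1/(4387111/97) = 97/4387111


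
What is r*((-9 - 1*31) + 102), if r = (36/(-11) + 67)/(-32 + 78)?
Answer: 21731/253 ≈ 85.893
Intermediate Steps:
r = 701/506 (r = (36*(-1/11) + 67)/46 = (-36/11 + 67)*(1/46) = (701/11)*(1/46) = 701/506 ≈ 1.3854)
r*((-9 - 1*31) + 102) = 701*((-9 - 1*31) + 102)/506 = 701*((-9 - 31) + 102)/506 = 701*(-40 + 102)/506 = (701/506)*62 = 21731/253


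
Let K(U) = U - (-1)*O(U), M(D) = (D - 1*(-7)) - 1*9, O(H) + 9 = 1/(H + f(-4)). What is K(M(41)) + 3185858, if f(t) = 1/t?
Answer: 493812644/155 ≈ 3.1859e+6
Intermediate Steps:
O(H) = -9 + 1/(-¼ + H) (O(H) = -9 + 1/(H + 1/(-4)) = -9 + 1/(H - ¼) = -9 + 1/(-¼ + H))
M(D) = -2 + D (M(D) = (D + 7) - 9 = (7 + D) - 9 = -2 + D)
K(U) = U + (13 - 36*U)/(-1 + 4*U) (K(U) = U - (-1)*(13 - 36*U)/(-1 + 4*U) = U + (13 - 36*U)/(-1 + 4*U))
K(M(41)) + 3185858 = (13 - 37*(-2 + 41) + 4*(-2 + 41)²)/(-1 + 4*(-2 + 41)) + 3185858 = (13 - 37*39 + 4*39²)/(-1 + 4*39) + 3185858 = (13 - 1443 + 4*1521)/(-1 + 156) + 3185858 = (13 - 1443 + 6084)/155 + 3185858 = (1/155)*4654 + 3185858 = 4654/155 + 3185858 = 493812644/155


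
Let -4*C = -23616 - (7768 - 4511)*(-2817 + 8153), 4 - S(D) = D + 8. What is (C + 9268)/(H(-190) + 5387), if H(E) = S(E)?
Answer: 4360010/5573 ≈ 782.35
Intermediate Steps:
S(D) = -4 - D (S(D) = 4 - (D + 8) = 4 - (8 + D) = 4 + (-8 - D) = -4 - D)
H(E) = -4 - E
C = 4350742 (C = -(-23616 - (7768 - 4511)*(-2817 + 8153))/4 = -(-23616 - 3257*5336)/4 = -(-23616 - 1*17379352)/4 = -(-23616 - 17379352)/4 = -1/4*(-17402968) = 4350742)
(C + 9268)/(H(-190) + 5387) = (4350742 + 9268)/((-4 - 1*(-190)) + 5387) = 4360010/((-4 + 190) + 5387) = 4360010/(186 + 5387) = 4360010/5573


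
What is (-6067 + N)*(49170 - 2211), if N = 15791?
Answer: 456629316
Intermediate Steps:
(-6067 + N)*(49170 - 2211) = (-6067 + 15791)*(49170 - 2211) = 9724*46959 = 456629316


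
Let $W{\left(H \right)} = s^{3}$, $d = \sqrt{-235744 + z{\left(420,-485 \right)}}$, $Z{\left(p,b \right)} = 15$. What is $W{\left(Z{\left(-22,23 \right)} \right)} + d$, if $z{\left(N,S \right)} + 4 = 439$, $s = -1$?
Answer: $-1 + i \sqrt{235309} \approx -1.0 + 485.09 i$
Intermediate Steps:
$z{\left(N,S \right)} = 435$ ($z{\left(N,S \right)} = -4 + 439 = 435$)
$d = i \sqrt{235309}$ ($d = \sqrt{-235744 + 435} = \sqrt{-235309} = i \sqrt{235309} \approx 485.09 i$)
$W{\left(H \right)} = -1$ ($W{\left(H \right)} = \left(-1\right)^{3} = -1$)
$W{\left(Z{\left(-22,23 \right)} \right)} + d = -1 + i \sqrt{235309}$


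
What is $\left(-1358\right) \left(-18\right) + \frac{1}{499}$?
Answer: $\frac{12197557}{499} \approx 24444.0$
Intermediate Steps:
$\left(-1358\right) \left(-18\right) + \frac{1}{499} = 24444 + \frac{1}{499} = \frac{12197557}{499}$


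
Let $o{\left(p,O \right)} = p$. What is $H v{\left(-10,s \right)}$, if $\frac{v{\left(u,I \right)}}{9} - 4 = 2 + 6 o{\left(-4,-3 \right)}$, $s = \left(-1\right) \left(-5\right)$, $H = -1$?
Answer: $162$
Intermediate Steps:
$s = 5$
$v{\left(u,I \right)} = -162$ ($v{\left(u,I \right)} = 36 + 9 \left(2 + 6 \left(-4\right)\right) = 36 + 9 \left(2 - 24\right) = 36 + 9 \left(-22\right) = 36 - 198 = -162$)
$H v{\left(-10,s \right)} = \left(-1\right) \left(-162\right) = 162$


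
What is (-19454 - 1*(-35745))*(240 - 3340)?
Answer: -50502100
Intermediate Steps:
(-19454 - 1*(-35745))*(240 - 3340) = (-19454 + 35745)*(-3100) = 16291*(-3100) = -50502100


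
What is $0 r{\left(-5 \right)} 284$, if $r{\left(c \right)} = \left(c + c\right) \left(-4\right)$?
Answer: $0$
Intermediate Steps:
$r{\left(c \right)} = - 8 c$ ($r{\left(c \right)} = 2 c \left(-4\right) = - 8 c$)
$0 r{\left(-5 \right)} 284 = 0 \left(\left(-8\right) \left(-5\right)\right) 284 = 0 \cdot 40 \cdot 284 = 0 \cdot 284 = 0$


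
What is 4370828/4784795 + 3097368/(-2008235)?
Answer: -1208524230196/1921798557365 ≈ -0.62885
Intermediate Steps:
4370828/4784795 + 3097368/(-2008235) = 4370828*(1/4784795) + 3097368*(-1/2008235) = 4370828/4784795 - 3097368/2008235 = -1208524230196/1921798557365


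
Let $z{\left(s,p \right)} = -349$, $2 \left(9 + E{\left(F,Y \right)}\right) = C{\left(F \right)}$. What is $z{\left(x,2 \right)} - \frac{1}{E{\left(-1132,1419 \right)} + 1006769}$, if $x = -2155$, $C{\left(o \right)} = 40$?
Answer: $- \frac{351366221}{1006780} \approx -349.0$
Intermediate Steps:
$E{\left(F,Y \right)} = 11$ ($E{\left(F,Y \right)} = -9 + \frac{1}{2} \cdot 40 = -9 + 20 = 11$)
$z{\left(x,2 \right)} - \frac{1}{E{\left(-1132,1419 \right)} + 1006769} = -349 - \frac{1}{11 + 1006769} = -349 - \frac{1}{1006780} = - \frac{351366221}{1006780}$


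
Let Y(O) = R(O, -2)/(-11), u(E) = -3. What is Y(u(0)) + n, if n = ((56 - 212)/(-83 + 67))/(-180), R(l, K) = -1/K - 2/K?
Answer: -503/2640 ≈ -0.19053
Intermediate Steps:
R(l, K) = -3/K
Y(O) = -3/22 (Y(O) = -3/(-2)/(-11) = -3*(-½)*(-1/11) = (3/2)*(-1/11) = -3/22)
n = -13/240 (n = -156/(-16)*(-1/180) = -156*(-1/16)*(-1/180) = (39/4)*(-1/180) = -13/240 ≈ -0.054167)
Y(u(0)) + n = -3/22 - 13/240 = -503/2640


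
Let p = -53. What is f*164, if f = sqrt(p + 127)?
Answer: 164*sqrt(74) ≈ 1410.8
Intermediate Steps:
f = sqrt(74) (f = sqrt(-53 + 127) = sqrt(74) ≈ 8.6023)
f*164 = sqrt(74)*164 = 164*sqrt(74)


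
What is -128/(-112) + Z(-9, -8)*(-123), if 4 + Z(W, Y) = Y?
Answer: 10340/7 ≈ 1477.1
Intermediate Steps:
Z(W, Y) = -4 + Y
-128/(-112) + Z(-9, -8)*(-123) = -128/(-112) + (-4 - 8)*(-123) = -128*(-1/112) - 12*(-123) = 8/7 + 1476 = 10340/7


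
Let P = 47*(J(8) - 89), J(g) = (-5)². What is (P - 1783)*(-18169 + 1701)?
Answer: 78898188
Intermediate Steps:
J(g) = 25
P = -3008 (P = 47*(25 - 89) = 47*(-64) = -3008)
(P - 1783)*(-18169 + 1701) = (-3008 - 1783)*(-18169 + 1701) = -4791*(-16468) = 78898188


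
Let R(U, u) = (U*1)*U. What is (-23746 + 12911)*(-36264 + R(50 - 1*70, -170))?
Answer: 388586440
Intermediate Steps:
R(U, u) = U² (R(U, u) = U*U = U²)
(-23746 + 12911)*(-36264 + R(50 - 1*70, -170)) = (-23746 + 12911)*(-36264 + (50 - 1*70)²) = -10835*(-36264 + (50 - 70)²) = -10835*(-36264 + (-20)²) = -10835*(-36264 + 400) = -10835*(-35864) = 388586440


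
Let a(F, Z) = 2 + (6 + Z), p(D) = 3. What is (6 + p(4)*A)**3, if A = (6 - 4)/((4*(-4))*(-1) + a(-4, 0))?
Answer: 15625/64 ≈ 244.14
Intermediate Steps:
a(F, Z) = 8 + Z
A = 1/12 (A = (6 - 4)/((4*(-4))*(-1) + (8 + 0)) = 2/(-16*(-1) + 8) = 2/(16 + 8) = 2/24 = 2*(1/24) = 1/12 ≈ 0.083333)
(6 + p(4)*A)**3 = (6 + 3*(1/12))**3 = (6 + 1/4)**3 = (25/4)**3 = 15625/64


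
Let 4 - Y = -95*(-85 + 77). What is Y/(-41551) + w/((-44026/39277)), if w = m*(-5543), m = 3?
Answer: 27138538452039/1829324326 ≈ 14835.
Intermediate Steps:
Y = -756 (Y = 4 - (-95)*(-85 + 77) = 4 - (-95)*(-8) = 4 - 1*760 = 4 - 760 = -756)
w = -16629 (w = 3*(-5543) = -16629)
Y/(-41551) + w/((-44026/39277)) = -756/(-41551) - 16629/((-44026/39277)) = -756*(-1/41551) - 16629/((-44026*1/39277)) = 756/41551 - 16629/(-44026/39277) = 756/41551 - 16629*(-39277/44026) = 756/41551 + 653137233/44026 = 27138538452039/1829324326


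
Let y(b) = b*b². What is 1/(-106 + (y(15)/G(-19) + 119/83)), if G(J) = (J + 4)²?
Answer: -83/7434 ≈ -0.011165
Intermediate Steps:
y(b) = b³
G(J) = (4 + J)²
1/(-106 + (y(15)/G(-19) + 119/83)) = 1/(-106 + (15³/((4 - 19)²) + 119/83)) = 1/(-106 + (3375/((-15)²) + 119*(1/83))) = 1/(-106 + (3375/225 + 119/83)) = 1/(-106 + (3375*(1/225) + 119/83)) = 1/(-106 + (15 + 119/83)) = 1/(-106 + 1364/83) = 1/(-7434/83) = -83/7434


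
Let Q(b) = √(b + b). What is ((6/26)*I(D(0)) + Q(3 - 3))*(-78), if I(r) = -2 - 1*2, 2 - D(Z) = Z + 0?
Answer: 72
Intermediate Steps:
Q(b) = √2*√b (Q(b) = √(2*b) = √2*√b)
D(Z) = 2 - Z (D(Z) = 2 - (Z + 0) = 2 - Z)
I(r) = -4 (I(r) = -2 - 2 = -4)
((6/26)*I(D(0)) + Q(3 - 3))*(-78) = ((6/26)*(-4) + √2*√(3 - 3))*(-78) = ((6*(1/26))*(-4) + √2*√0)*(-78) = ((3/13)*(-4) + √2*0)*(-78) = (-12/13 + 0)*(-78) = -12/13*(-78) = 72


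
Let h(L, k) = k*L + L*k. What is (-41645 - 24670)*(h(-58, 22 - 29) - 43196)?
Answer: 2810694960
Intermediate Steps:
h(L, k) = 2*L*k (h(L, k) = L*k + L*k = 2*L*k)
(-41645 - 24670)*(h(-58, 22 - 29) - 43196) = (-41645 - 24670)*(2*(-58)*(22 - 29) - 43196) = -66315*(2*(-58)*(-7) - 43196) = -66315*(812 - 43196) = -66315*(-42384) = 2810694960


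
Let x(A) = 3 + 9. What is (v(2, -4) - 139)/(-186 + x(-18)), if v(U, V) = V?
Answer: 143/174 ≈ 0.82184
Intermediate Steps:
x(A) = 12
(v(2, -4) - 139)/(-186 + x(-18)) = (-4 - 139)/(-186 + 12) = -143/(-174) = -143*(-1/174) = 143/174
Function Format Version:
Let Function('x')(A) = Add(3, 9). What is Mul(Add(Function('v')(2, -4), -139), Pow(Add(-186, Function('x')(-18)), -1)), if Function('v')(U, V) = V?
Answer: Rational(143, 174) ≈ 0.82184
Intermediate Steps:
Function('x')(A) = 12
Mul(Add(Function('v')(2, -4), -139), Pow(Add(-186, Function('x')(-18)), -1)) = Mul(Add(-4, -139), Pow(Add(-186, 12), -1)) = Mul(-143, Pow(-174, -1)) = Mul(-143, Rational(-1, 174)) = Rational(143, 174)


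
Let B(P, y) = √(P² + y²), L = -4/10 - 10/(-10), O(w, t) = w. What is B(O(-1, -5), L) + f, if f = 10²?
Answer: 100 + √34/5 ≈ 101.17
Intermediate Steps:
f = 100
L = ⅗ (L = -4*⅒ - 10*(-⅒) = -⅖ + 1 = ⅗ ≈ 0.60000)
B(O(-1, -5), L) + f = √((-1)² + (⅗)²) + 100 = √(1 + 9/25) + 100 = √(34/25) + 100 = √34/5 + 100 = 100 + √34/5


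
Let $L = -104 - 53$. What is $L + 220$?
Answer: $63$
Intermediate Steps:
$L = -157$ ($L = -104 - 53 = -157$)
$L + 220 = -157 + 220 = 63$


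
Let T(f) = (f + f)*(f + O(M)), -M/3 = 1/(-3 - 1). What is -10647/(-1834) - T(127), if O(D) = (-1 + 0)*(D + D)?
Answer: -8350253/262 ≈ -31871.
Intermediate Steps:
M = ¾ (M = -3/(-3 - 1) = -3/(-4) = -3*(-¼) = ¾ ≈ 0.75000)
O(D) = -2*D
T(f) = 2*f*(-3/2 + f) (T(f) = (f + f)*(f - 2*¾) = (2*f)*(f - 3/2) = (2*f)*(-3/2 + f) = 2*f*(-3/2 + f))
-10647/(-1834) - T(127) = -10647/(-1834) - 127*(-3 + 2*127) = -10647*(-1/1834) - 127*(-3 + 254) = 1521/262 - 127*251 = 1521/262 - 1*31877 = 1521/262 - 31877 = -8350253/262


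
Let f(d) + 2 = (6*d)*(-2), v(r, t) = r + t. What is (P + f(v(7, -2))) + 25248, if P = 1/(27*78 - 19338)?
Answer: 434005151/17232 ≈ 25186.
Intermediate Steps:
P = -1/17232 (P = 1/(2106 - 19338) = 1/(-17232) = -1/17232 ≈ -5.8032e-5)
f(d) = -2 - 12*d (f(d) = -2 + (6*d)*(-2) = -2 - 12*d)
(P + f(v(7, -2))) + 25248 = (-1/17232 + (-2 - 12*(7 - 2))) + 25248 = (-1/17232 + (-2 - 12*5)) + 25248 = (-1/17232 + (-2 - 60)) + 25248 = (-1/17232 - 62) + 25248 = -1068385/17232 + 25248 = 434005151/17232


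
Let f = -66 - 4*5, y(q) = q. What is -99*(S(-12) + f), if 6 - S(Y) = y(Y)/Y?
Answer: 8019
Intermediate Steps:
f = -86 (f = -66 - 1*20 = -66 - 20 = -86)
S(Y) = 5 (S(Y) = 6 - Y/Y = 6 - 1*1 = 6 - 1 = 5)
-99*(S(-12) + f) = -99*(5 - 86) = -99*(-81) = 8019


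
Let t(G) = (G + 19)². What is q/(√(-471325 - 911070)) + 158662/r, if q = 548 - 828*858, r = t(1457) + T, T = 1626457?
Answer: 158662/3805033 + 709876*I*√1382395/1382395 ≈ 0.041698 + 603.76*I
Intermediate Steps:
t(G) = (19 + G)²
r = 3805033 (r = (19 + 1457)² + 1626457 = 1476² + 1626457 = 2178576 + 1626457 = 3805033)
q = -709876 (q = 548 - 710424 = -709876)
q/(√(-471325 - 911070)) + 158662/r = -709876/√(-471325 - 911070) + 158662/3805033 = -709876*(-I*√1382395/1382395) + 158662*(1/3805033) = -709876*(-I*√1382395/1382395) + 158662/3805033 = -(-709876)*I*√1382395/1382395 + 158662/3805033 = 709876*I*√1382395/1382395 + 158662/3805033 = 158662/3805033 + 709876*I*√1382395/1382395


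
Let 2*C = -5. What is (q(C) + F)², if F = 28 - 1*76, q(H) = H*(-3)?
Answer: 6561/4 ≈ 1640.3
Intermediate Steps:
C = -5/2 (C = (½)*(-5) = -5/2 ≈ -2.5000)
q(H) = -3*H
F = -48 (F = 28 - 76 = -48)
(q(C) + F)² = (-3*(-5/2) - 48)² = (15/2 - 48)² = (-81/2)² = 6561/4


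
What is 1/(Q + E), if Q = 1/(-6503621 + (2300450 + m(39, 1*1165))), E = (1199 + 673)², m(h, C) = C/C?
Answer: 4203170/14729521697279 ≈ 2.8536e-7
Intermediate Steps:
m(h, C) = 1
E = 3504384 (E = 1872² = 3504384)
Q = -1/4203170 (Q = 1/(-6503621 + (2300450 + 1)) = 1/(-6503621 + 2300451) = 1/(-4203170) = -1/4203170 ≈ -2.3792e-7)
1/(Q + E) = 1/(-1/4203170 + 3504384) = 1/(14729521697279/4203170) = 4203170/14729521697279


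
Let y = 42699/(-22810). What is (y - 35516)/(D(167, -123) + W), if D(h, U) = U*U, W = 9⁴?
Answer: -810162659/494748900 ≈ -1.6375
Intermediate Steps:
W = 6561
D(h, U) = U²
y = -42699/22810 (y = 42699*(-1/22810) = -42699/22810 ≈ -1.8719)
(y - 35516)/(D(167, -123) + W) = (-42699/22810 - 35516)/((-123)² + 6561) = -810162659/(22810*(15129 + 6561)) = -810162659/22810/21690 = -810162659/22810*1/21690 = -810162659/494748900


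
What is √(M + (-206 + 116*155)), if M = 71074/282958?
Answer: 7*√7260711759093/141479 ≈ 133.32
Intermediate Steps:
M = 35537/141479 (M = 71074*(1/282958) = 35537/141479 ≈ 0.25118)
√(M + (-206 + 116*155)) = √(35537/141479 + (-206 + 116*155)) = √(35537/141479 + (-206 + 17980)) = √(35537/141479 + 17774) = √(2514683283/141479) = 7*√7260711759093/141479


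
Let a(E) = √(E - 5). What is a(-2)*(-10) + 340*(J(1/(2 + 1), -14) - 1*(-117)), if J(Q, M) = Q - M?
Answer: 133960/3 - 10*I*√7 ≈ 44653.0 - 26.458*I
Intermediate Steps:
a(E) = √(-5 + E)
a(-2)*(-10) + 340*(J(1/(2 + 1), -14) - 1*(-117)) = √(-5 - 2)*(-10) + 340*((1/(2 + 1) - 1*(-14)) - 1*(-117)) = √(-7)*(-10) + 340*((1/3 + 14) + 117) = (I*√7)*(-10) + 340*((⅓ + 14) + 117) = -10*I*√7 + 340*(43/3 + 117) = -10*I*√7 + 340*(394/3) = -10*I*√7 + 133960/3 = 133960/3 - 10*I*√7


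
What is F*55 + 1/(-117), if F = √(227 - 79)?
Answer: -1/117 + 110*√37 ≈ 669.10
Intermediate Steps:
F = 2*√37 (F = √148 = 2*√37 ≈ 12.166)
F*55 + 1/(-117) = (2*√37)*55 + 1/(-117) = 110*√37 - 1/117 = -1/117 + 110*√37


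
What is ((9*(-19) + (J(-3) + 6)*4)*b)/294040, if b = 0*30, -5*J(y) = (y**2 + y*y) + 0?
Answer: 0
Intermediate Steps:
J(y) = -2*y**2/5 (J(y) = -((y**2 + y*y) + 0)/5 = -((y**2 + y**2) + 0)/5 = -(2*y**2 + 0)/5 = -2*y**2/5)
b = 0
((9*(-19) + (J(-3) + 6)*4)*b)/294040 = ((9*(-19) + (-2/5*(-3)**2 + 6)*4)*0)/294040 = ((-171 + (-2/5*9 + 6)*4)*0)*(1/294040) = ((-171 + (-18/5 + 6)*4)*0)*(1/294040) = ((-171 + (12/5)*4)*0)*(1/294040) = ((-171 + 48/5)*0)*(1/294040) = -807/5*0*(1/294040) = 0*(1/294040) = 0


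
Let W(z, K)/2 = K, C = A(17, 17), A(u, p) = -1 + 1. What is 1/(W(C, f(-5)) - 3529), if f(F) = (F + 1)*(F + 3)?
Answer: -1/3513 ≈ -0.00028466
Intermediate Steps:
A(u, p) = 0
f(F) = (1 + F)*(3 + F)
C = 0
W(z, K) = 2*K
1/(W(C, f(-5)) - 3529) = 1/(2*(3 + (-5)**2 + 4*(-5)) - 3529) = 1/(2*(3 + 25 - 20) - 3529) = 1/(2*8 - 3529) = 1/(16 - 3529) = 1/(-3513) = -1/3513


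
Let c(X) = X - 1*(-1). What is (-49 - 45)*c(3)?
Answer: -376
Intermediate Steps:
c(X) = 1 + X (c(X) = X + 1 = 1 + X)
(-49 - 45)*c(3) = (-49 - 45)*(1 + 3) = -94*4 = -376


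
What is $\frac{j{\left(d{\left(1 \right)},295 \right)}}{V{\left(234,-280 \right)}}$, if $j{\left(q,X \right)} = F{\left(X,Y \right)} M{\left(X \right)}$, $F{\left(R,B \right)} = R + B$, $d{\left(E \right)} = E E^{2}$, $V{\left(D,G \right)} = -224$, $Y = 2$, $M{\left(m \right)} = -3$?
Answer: $\frac{891}{224} \approx 3.9777$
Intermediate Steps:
$d{\left(E \right)} = E^{3}$
$F{\left(R,B \right)} = B + R$
$j{\left(q,X \right)} = -6 - 3 X$ ($j{\left(q,X \right)} = \left(2 + X\right) \left(-3\right) = -6 - 3 X$)
$\frac{j{\left(d{\left(1 \right)},295 \right)}}{V{\left(234,-280 \right)}} = \frac{-6 - 885}{-224} = \left(-6 - 885\right) \left(- \frac{1}{224}\right) = \left(-891\right) \left(- \frac{1}{224}\right) = \frac{891}{224}$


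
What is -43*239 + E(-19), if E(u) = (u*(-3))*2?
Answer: -10163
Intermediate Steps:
E(u) = -6*u (E(u) = -3*u*2 = -6*u)
-43*239 + E(-19) = -43*239 - 6*(-19) = -10277 + 114 = -10163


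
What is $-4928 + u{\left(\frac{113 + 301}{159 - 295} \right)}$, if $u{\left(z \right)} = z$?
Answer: $- \frac{335311}{68} \approx -4931.0$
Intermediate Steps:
$-4928 + u{\left(\frac{113 + 301}{159 - 295} \right)} = -4928 + \frac{113 + 301}{159 - 295} = -4928 + \frac{414}{-136} = -4928 + 414 \left(- \frac{1}{136}\right) = -4928 - \frac{207}{68} = - \frac{335311}{68}$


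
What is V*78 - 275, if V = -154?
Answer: -12287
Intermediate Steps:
V*78 - 275 = -154*78 - 275 = -12012 - 275 = -12287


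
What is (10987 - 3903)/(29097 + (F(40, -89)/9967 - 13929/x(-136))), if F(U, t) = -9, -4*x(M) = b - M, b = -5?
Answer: 4624707934/19273301931 ≈ 0.23995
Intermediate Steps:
x(M) = 5/4 + M/4 (x(M) = -(-5 - M)/4 = 5/4 + M/4)
(10987 - 3903)/(29097 + (F(40, -89)/9967 - 13929/x(-136))) = (10987 - 3903)/(29097 + (-9/9967 - 13929/(5/4 + (¼)*(-136)))) = 7084/(29097 + (-9*1/9967 - 13929/(5/4 - 34))) = 7084/(29097 + (-9/9967 - 13929/(-131/4))) = 7084/(29097 + (-9/9967 - 13929*(-4/131))) = 7084/(29097 + (-9/9967 + 55716/131)) = 7084/(29097 + 555320193/1305677) = 7084/(38546603862/1305677) = 7084*(1305677/38546603862) = 4624707934/19273301931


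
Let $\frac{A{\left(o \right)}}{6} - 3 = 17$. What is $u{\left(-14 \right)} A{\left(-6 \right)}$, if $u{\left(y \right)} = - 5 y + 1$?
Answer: $8520$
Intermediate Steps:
$A{\left(o \right)} = 120$ ($A{\left(o \right)} = 18 + 6 \cdot 17 = 18 + 102 = 120$)
$u{\left(y \right)} = 1 - 5 y$
$u{\left(-14 \right)} A{\left(-6 \right)} = \left(1 - -70\right) 120 = \left(1 + 70\right) 120 = 71 \cdot 120 = 8520$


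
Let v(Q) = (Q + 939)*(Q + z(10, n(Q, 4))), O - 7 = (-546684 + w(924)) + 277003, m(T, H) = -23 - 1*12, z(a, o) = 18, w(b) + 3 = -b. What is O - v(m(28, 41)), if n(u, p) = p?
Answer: -255233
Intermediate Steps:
w(b) = -3 - b
m(T, H) = -35 (m(T, H) = -23 - 12 = -35)
O = -270601 (O = 7 + ((-546684 + (-3 - 1*924)) + 277003) = 7 + ((-546684 + (-3 - 924)) + 277003) = 7 + ((-546684 - 927) + 277003) = 7 + (-547611 + 277003) = 7 - 270608 = -270601)
v(Q) = (18 + Q)*(939 + Q) (v(Q) = (Q + 939)*(Q + 18) = (939 + Q)*(18 + Q) = (18 + Q)*(939 + Q))
O - v(m(28, 41)) = -270601 - (16902 + (-35)**2 + 957*(-35)) = -270601 - (16902 + 1225 - 33495) = -270601 - 1*(-15368) = -270601 + 15368 = -255233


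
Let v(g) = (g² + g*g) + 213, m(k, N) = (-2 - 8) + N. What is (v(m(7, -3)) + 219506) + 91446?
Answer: 311503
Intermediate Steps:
m(k, N) = -10 + N
v(g) = 213 + 2*g² (v(g) = (g² + g²) + 213 = 2*g² + 213 = 213 + 2*g²)
(v(m(7, -3)) + 219506) + 91446 = ((213 + 2*(-10 - 3)²) + 219506) + 91446 = ((213 + 2*(-13)²) + 219506) + 91446 = ((213 + 2*169) + 219506) + 91446 = ((213 + 338) + 219506) + 91446 = (551 + 219506) + 91446 = 220057 + 91446 = 311503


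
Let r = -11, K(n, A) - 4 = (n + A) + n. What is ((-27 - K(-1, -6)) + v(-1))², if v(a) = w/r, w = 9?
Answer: 68644/121 ≈ 567.31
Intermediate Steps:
K(n, A) = 4 + A + 2*n (K(n, A) = 4 + ((n + A) + n) = 4 + ((A + n) + n) = 4 + (A + 2*n) = 4 + A + 2*n)
v(a) = -9/11 (v(a) = 9/(-11) = 9*(-1/11) = -9/11)
((-27 - K(-1, -6)) + v(-1))² = ((-27 - (4 - 6 + 2*(-1))) - 9/11)² = ((-27 - (4 - 6 - 2)) - 9/11)² = ((-27 - 1*(-4)) - 9/11)² = ((-27 + 4) - 9/11)² = (-23 - 9/11)² = (-262/11)² = 68644/121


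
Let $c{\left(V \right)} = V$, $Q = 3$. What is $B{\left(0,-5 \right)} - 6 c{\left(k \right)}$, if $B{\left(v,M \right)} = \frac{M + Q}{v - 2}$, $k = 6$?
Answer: $-35$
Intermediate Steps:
$B{\left(v,M \right)} = \frac{3 + M}{-2 + v}$ ($B{\left(v,M \right)} = \frac{M + 3}{v - 2} = \frac{3 + M}{-2 + v}$)
$B{\left(0,-5 \right)} - 6 c{\left(k \right)} = \frac{3 - 5}{-2 + 0} - 36 = \frac{1}{-2} \left(-2\right) - 36 = \left(- \frac{1}{2}\right) \left(-2\right) - 36 = 1 - 36 = -35$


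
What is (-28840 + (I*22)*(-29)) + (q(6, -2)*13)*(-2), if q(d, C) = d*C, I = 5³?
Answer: -108278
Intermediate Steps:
I = 125
q(d, C) = C*d
(-28840 + (I*22)*(-29)) + (q(6, -2)*13)*(-2) = (-28840 + (125*22)*(-29)) + (-2*6*13)*(-2) = (-28840 + 2750*(-29)) - 12*13*(-2) = (-28840 - 79750) - 156*(-2) = -108590 + 312 = -108278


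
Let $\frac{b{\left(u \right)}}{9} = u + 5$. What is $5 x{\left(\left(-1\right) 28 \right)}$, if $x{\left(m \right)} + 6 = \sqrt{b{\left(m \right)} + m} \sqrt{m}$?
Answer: $-30 - 10 \sqrt{1645} \approx -435.59$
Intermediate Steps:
$b{\left(u \right)} = 45 + 9 u$ ($b{\left(u \right)} = 9 \left(u + 5\right) = 9 \left(5 + u\right) = 45 + 9 u$)
$x{\left(m \right)} = -6 + \sqrt{m} \sqrt{45 + 10 m}$ ($x{\left(m \right)} = -6 + \sqrt{\left(45 + 9 m\right) + m} \sqrt{m} = -6 + \sqrt{45 + 10 m} \sqrt{m} = -6 + \sqrt{m} \sqrt{45 + 10 m}$)
$5 x{\left(\left(-1\right) 28 \right)} = 5 \left(-6 + \sqrt{5} \sqrt{\left(-1\right) 28} \sqrt{9 + 2 \left(\left(-1\right) 28\right)}\right) = 5 \left(-6 + \sqrt{5} \sqrt{-28} \sqrt{9 + 2 \left(-28\right)}\right) = 5 \left(-6 + \sqrt{5} \cdot 2 i \sqrt{7} \sqrt{9 - 56}\right) = 5 \left(-6 + \sqrt{5} \cdot 2 i \sqrt{7} \sqrt{-47}\right) = 5 \left(-6 + \sqrt{5} \cdot 2 i \sqrt{7} i \sqrt{47}\right) = 5 \left(-6 - 2 \sqrt{1645}\right) = -30 - 10 \sqrt{1645}$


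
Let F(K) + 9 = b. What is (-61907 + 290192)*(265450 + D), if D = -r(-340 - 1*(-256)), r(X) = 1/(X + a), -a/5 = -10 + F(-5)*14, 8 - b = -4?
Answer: 14785974021285/244 ≈ 6.0598e+10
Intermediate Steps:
b = 12 (b = 8 - 1*(-4) = 8 + 4 = 12)
F(K) = 3 (F(K) = -9 + 12 = 3)
a = -160 (a = -5*(-10 + 3*14) = -5*(-10 + 42) = -5*32 = -160)
r(X) = 1/(-160 + X) (r(X) = 1/(X - 160) = 1/(-160 + X))
D = 1/244 (D = -1/(-160 + (-340 - 1*(-256))) = -1/(-160 + (-340 + 256)) = -1/(-160 - 84) = -1/(-244) = -1*(-1/244) = 1/244 ≈ 0.0040984)
(-61907 + 290192)*(265450 + D) = (-61907 + 290192)*(265450 + 1/244) = 228285*(64769801/244) = 14785974021285/244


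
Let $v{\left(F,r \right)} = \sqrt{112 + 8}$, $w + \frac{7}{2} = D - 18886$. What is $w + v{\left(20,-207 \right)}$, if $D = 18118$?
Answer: $- \frac{1543}{2} + 2 \sqrt{30} \approx -760.55$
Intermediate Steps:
$w = - \frac{1543}{2}$ ($w = - \frac{7}{2} + \left(18118 - 18886\right) = - \frac{7}{2} - 768 = - \frac{1543}{2} \approx -771.5$)
$v{\left(F,r \right)} = 2 \sqrt{30}$ ($v{\left(F,r \right)} = \sqrt{120} = 2 \sqrt{30}$)
$w + v{\left(20,-207 \right)} = - \frac{1543}{2} + 2 \sqrt{30}$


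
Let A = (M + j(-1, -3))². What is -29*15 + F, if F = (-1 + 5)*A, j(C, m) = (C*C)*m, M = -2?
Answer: -335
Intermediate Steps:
j(C, m) = m*C² (j(C, m) = C²*m = m*C²)
A = 25 (A = (-2 - 3*(-1)²)² = (-2 - 3*1)² = (-2 - 3)² = (-5)² = 25)
F = 100 (F = (-1 + 5)*25 = 4*25 = 100)
-29*15 + F = -29*15 + 100 = -435 + 100 = -335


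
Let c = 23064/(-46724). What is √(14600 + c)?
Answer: √1992040757954/11681 ≈ 120.83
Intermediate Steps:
c = -5766/11681 (c = 23064*(-1/46724) = -5766/11681 ≈ -0.49362)
√(14600 + c) = √(14600 - 5766/11681) = √(170536834/11681) = √1992040757954/11681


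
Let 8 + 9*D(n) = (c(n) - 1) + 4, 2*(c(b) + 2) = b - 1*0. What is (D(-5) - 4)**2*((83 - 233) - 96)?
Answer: -339521/54 ≈ -6287.4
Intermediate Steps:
c(b) = -2 + b/2 (c(b) = -2 + (b - 1*0)/2 = -2 + (b + 0)/2 = -2 + b/2)
D(n) = -7/9 + n/18 (D(n) = -8/9 + (((-2 + n/2) - 1) + 4)/9 = -8/9 + ((-3 + n/2) + 4)/9 = -8/9 + (1 + n/2)/9 = -8/9 + (1/9 + n/18) = -7/9 + n/18)
(D(-5) - 4)**2*((83 - 233) - 96) = ((-7/9 + (1/18)*(-5)) - 4)**2*((83 - 233) - 96) = ((-7/9 - 5/18) - 4)**2*(-150 - 96) = (-19/18 - 4)**2*(-246) = (-91/18)**2*(-246) = (8281/324)*(-246) = -339521/54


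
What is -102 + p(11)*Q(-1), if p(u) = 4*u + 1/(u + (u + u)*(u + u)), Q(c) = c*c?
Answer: -28709/495 ≈ -57.998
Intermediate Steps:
Q(c) = c²
p(u) = 1/(u + 4*u²) + 4*u (p(u) = 4*u + 1/(u + (2*u)*(2*u)) = 4*u + 1/(u + 4*u²) = 1/(u + 4*u²) + 4*u)
-102 + p(11)*Q(-1) = -102 + ((1 + 4*11² + 16*11³)/(11*(1 + 4*11)))*(-1)² = -102 + ((1 + 4*121 + 16*1331)/(11*(1 + 44)))*1 = -102 + ((1/11)*(1 + 484 + 21296)/45)*1 = -102 + ((1/11)*(1/45)*21781)*1 = -102 + (21781/495)*1 = -102 + 21781/495 = -28709/495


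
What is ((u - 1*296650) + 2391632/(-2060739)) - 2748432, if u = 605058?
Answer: -5028255009368/2060739 ≈ -2.4400e+6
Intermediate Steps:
((u - 1*296650) + 2391632/(-2060739)) - 2748432 = ((605058 - 1*296650) + 2391632/(-2060739)) - 2748432 = ((605058 - 296650) + 2391632*(-1/2060739)) - 2748432 = (308408 - 2391632/2060739) - 2748432 = 635546001880/2060739 - 2748432 = -5028255009368/2060739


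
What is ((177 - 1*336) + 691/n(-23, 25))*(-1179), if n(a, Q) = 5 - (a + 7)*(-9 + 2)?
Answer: 20873016/107 ≈ 1.9508e+5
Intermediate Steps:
n(a, Q) = 54 + 7*a (n(a, Q) = 5 - (7 + a)*(-7) = 5 - (-49 - 7*a) = 5 + (49 + 7*a) = 54 + 7*a)
((177 - 1*336) + 691/n(-23, 25))*(-1179) = ((177 - 1*336) + 691/(54 + 7*(-23)))*(-1179) = ((177 - 336) + 691/(54 - 161))*(-1179) = (-159 + 691/(-107))*(-1179) = (-159 + 691*(-1/107))*(-1179) = (-159 - 691/107)*(-1179) = -17704/107*(-1179) = 20873016/107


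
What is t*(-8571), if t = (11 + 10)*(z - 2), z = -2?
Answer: 719964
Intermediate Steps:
t = -84 (t = (11 + 10)*(-2 - 2) = 21*(-4) = -84)
t*(-8571) = -84*(-8571) = 719964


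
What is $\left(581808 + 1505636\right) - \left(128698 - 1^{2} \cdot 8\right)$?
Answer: $1958754$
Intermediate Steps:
$\left(581808 + 1505636\right) - \left(128698 - 1^{2} \cdot 8\right) = 2087444 + \left(1 \cdot 8 - 128698\right) = 2087444 + \left(8 - 128698\right) = 2087444 - 128690 = 1958754$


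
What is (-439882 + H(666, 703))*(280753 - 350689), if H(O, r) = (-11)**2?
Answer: 30755125296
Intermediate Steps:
H(O, r) = 121
(-439882 + H(666, 703))*(280753 - 350689) = (-439882 + 121)*(280753 - 350689) = -439761*(-69936) = 30755125296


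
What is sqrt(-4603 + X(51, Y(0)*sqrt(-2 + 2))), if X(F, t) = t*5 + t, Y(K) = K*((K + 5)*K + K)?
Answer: I*sqrt(4603) ≈ 67.845*I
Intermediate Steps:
Y(K) = K*(K + K*(5 + K)) (Y(K) = K*((5 + K)*K + K) = K*(K*(5 + K) + K) = K*(K + K*(5 + K)))
X(F, t) = 6*t (X(F, t) = 5*t + t = 6*t)
sqrt(-4603 + X(51, Y(0)*sqrt(-2 + 2))) = sqrt(-4603 + 6*((0**2*(6 + 0))*sqrt(-2 + 2))) = sqrt(-4603 + 6*((0*6)*sqrt(0))) = sqrt(-4603 + 6*(0*0)) = sqrt(-4603 + 6*0) = sqrt(-4603 + 0) = sqrt(-4603) = I*sqrt(4603)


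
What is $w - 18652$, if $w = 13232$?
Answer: $-5420$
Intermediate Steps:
$w - 18652 = 13232 - 18652 = -5420$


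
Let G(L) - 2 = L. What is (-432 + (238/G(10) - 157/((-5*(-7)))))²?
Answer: 7655725009/44100 ≈ 1.7360e+5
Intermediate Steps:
G(L) = 2 + L
(-432 + (238/G(10) - 157/((-5*(-7)))))² = (-432 + (238/(2 + 10) - 157/((-5*(-7)))))² = (-432 + (238/12 - 157/35))² = (-432 + (238*(1/12) - 157*1/35))² = (-432 + (119/6 - 157/35))² = (-432 + 3223/210)² = (-87497/210)² = 7655725009/44100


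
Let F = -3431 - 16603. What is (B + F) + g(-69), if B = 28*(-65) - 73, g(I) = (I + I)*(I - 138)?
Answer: 6639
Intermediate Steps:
F = -20034
g(I) = 2*I*(-138 + I) (g(I) = (2*I)*(-138 + I) = 2*I*(-138 + I))
B = -1893 (B = -1820 - 73 = -1893)
(B + F) + g(-69) = (-1893 - 20034) + 2*(-69)*(-138 - 69) = -21927 + 2*(-69)*(-207) = -21927 + 28566 = 6639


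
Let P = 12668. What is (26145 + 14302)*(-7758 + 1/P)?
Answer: -3975064139321/12668 ≈ -3.1379e+8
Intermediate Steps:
(26145 + 14302)*(-7758 + 1/P) = (26145 + 14302)*(-7758 + 1/12668) = 40447*(-7758 + 1/12668) = 40447*(-98278343/12668) = -3975064139321/12668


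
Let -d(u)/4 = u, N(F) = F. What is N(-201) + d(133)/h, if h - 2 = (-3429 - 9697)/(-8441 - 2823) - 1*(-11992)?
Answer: -13581907195/67556771 ≈ -201.04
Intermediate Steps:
d(u) = -4*u
h = 67556771/5632 (h = 2 + ((-3429 - 9697)/(-8441 - 2823) - 1*(-11992)) = 2 + (-13126/(-11264) + 11992) = 2 + (-13126*(-1/11264) + 11992) = 2 + (6563/5632 + 11992) = 2 + 67545507/5632 = 67556771/5632 ≈ 11995.)
N(-201) + d(133)/h = -201 + (-4*133)/(67556771/5632) = -201 - 532*5632/67556771 = -201 - 2996224/67556771 = -13581907195/67556771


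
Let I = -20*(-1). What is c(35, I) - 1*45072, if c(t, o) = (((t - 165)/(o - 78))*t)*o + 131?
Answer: -1257789/29 ≈ -43372.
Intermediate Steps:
I = 20
c(t, o) = 131 + o*t*(-165 + t)/(-78 + o) (c(t, o) = (((-165 + t)/(-78 + o))*t)*o + 131 = (t*(-165 + t)/(-78 + o))*o + 131 = o*t*(-165 + t)/(-78 + o) + 131 = 131 + o*t*(-165 + t)/(-78 + o))
c(35, I) - 1*45072 = (-10218 + 131*20 + 20*35² - 165*20*35)/(-78 + 20) - 1*45072 = (-10218 + 2620 + 20*1225 - 115500)/(-58) - 45072 = -(-10218 + 2620 + 24500 - 115500)/58 - 45072 = -1/58*(-98598) - 45072 = 49299/29 - 45072 = -1257789/29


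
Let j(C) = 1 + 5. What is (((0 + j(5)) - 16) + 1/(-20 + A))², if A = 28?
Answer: 6241/64 ≈ 97.516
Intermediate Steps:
j(C) = 6
(((0 + j(5)) - 16) + 1/(-20 + A))² = (((0 + 6) - 16) + 1/(-20 + 28))² = ((6 - 16) + 1/8)² = (-10 + ⅛)² = (-79/8)² = 6241/64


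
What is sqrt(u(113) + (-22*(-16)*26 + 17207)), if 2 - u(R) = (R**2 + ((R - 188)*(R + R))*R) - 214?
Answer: 2*sqrt(482289) ≈ 1388.9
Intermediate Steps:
u(R) = 216 - R**2 - 2*R**2*(-188 + R) (u(R) = 2 - ((R**2 + ((R - 188)*(R + R))*R) - 214) = 2 - ((R**2 + ((-188 + R)*(2*R))*R) - 214) = 2 - ((R**2 + (2*R*(-188 + R))*R) - 214) = 2 - ((R**2 + 2*R**2*(-188 + R)) - 214) = 2 - (-214 + R**2 + 2*R**2*(-188 + R)) = 2 + (214 - R**2 - 2*R**2*(-188 + R)) = 216 - R**2 - 2*R**2*(-188 + R))
sqrt(u(113) + (-22*(-16)*26 + 17207)) = sqrt((216 - 2*113**3 + 375*113**2) + (-22*(-16)*26 + 17207)) = sqrt((216 - 2*1442897 + 375*12769) + (352*26 + 17207)) = sqrt((216 - 2885794 + 4788375) + (9152 + 17207)) = sqrt(1902797 + 26359) = sqrt(1929156) = 2*sqrt(482289)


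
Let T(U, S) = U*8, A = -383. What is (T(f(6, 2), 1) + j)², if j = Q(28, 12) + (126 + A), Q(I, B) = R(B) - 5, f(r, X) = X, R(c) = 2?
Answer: 59536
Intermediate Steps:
Q(I, B) = -3 (Q(I, B) = 2 - 5 = -3)
T(U, S) = 8*U
j = -260 (j = -3 + (126 - 383) = -3 - 257 = -260)
(T(f(6, 2), 1) + j)² = (8*2 - 260)² = (16 - 260)² = (-244)² = 59536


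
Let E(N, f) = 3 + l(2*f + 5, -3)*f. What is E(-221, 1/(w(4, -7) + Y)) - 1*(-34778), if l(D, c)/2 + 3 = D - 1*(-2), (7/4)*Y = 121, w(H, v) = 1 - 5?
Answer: 1808061937/51984 ≈ 34781.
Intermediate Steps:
w(H, v) = -4
Y = 484/7 (Y = (4/7)*121 = 484/7 ≈ 69.143)
l(D, c) = -2 + 2*D (l(D, c) = -6 + 2*(D - 1*(-2)) = -6 + 2*(D + 2) = -6 + 2*(2 + D) = -6 + (4 + 2*D) = -2 + 2*D)
E(N, f) = 3 + f*(8 + 4*f) (E(N, f) = 3 + (-2 + 2*(2*f + 5))*f = 3 + (-2 + 2*(5 + 2*f))*f = 3 + (-2 + (10 + 4*f))*f = 3 + (8 + 4*f)*f = 3 + f*(8 + 4*f))
E(-221, 1/(w(4, -7) + Y)) - 1*(-34778) = (3 + 4*(2 + 1/(-4 + 484/7))/(-4 + 484/7)) - 1*(-34778) = (3 + 4*(2 + 1/(456/7))/(456/7)) + 34778 = (3 + 4*(7/456)*(2 + 7/456)) + 34778 = (3 + 4*(7/456)*(919/456)) + 34778 = (3 + 6433/51984) + 34778 = 162385/51984 + 34778 = 1808061937/51984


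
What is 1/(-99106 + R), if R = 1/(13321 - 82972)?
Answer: -69651/6902832007 ≈ -1.0090e-5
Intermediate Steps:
R = -1/69651 (R = 1/(-69651) = -1/69651 ≈ -1.4357e-5)
1/(-99106 + R) = 1/(-99106 - 1/69651) = 1/(-6902832007/69651) = -69651/6902832007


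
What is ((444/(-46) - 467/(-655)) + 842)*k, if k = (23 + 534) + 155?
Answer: 8935643432/15065 ≈ 5.9314e+5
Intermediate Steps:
k = 712 (k = 557 + 155 = 712)
((444/(-46) - 467/(-655)) + 842)*k = ((444/(-46) - 467/(-655)) + 842)*712 = ((444*(-1/46) - 467*(-1/655)) + 842)*712 = ((-222/23 + 467/655) + 842)*712 = (-134669/15065 + 842)*712 = (12550061/15065)*712 = 8935643432/15065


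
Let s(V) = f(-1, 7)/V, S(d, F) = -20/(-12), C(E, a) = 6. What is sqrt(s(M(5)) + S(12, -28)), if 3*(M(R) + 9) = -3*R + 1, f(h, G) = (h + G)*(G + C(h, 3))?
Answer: I*sqrt(61131)/123 ≈ 2.0101*I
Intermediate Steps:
f(h, G) = (6 + G)*(G + h) (f(h, G) = (h + G)*(G + 6) = (G + h)*(6 + G) = (6 + G)*(G + h))
S(d, F) = 5/3 (S(d, F) = -20*(-1/12) = 5/3)
M(R) = -26/3 - R (M(R) = -9 + (-3*R + 1)/3 = -9 + (1 - 3*R)/3 = -9 + (1/3 - R) = -26/3 - R)
s(V) = 78/V (s(V) = (7**2 + 6*7 + 6*(-1) + 7*(-1))/V = (49 + 42 - 6 - 7)/V = 78/V)
sqrt(s(M(5)) + S(12, -28)) = sqrt(78/(-26/3 - 1*5) + 5/3) = sqrt(78/(-26/3 - 5) + 5/3) = sqrt(78/(-41/3) + 5/3) = sqrt(78*(-3/41) + 5/3) = sqrt(-234/41 + 5/3) = sqrt(-497/123) = I*sqrt(61131)/123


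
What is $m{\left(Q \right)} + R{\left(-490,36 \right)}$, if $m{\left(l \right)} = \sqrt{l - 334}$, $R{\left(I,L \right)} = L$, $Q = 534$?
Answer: $36 + 10 \sqrt{2} \approx 50.142$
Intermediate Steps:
$m{\left(l \right)} = \sqrt{-334 + l}$
$m{\left(Q \right)} + R{\left(-490,36 \right)} = \sqrt{-334 + 534} + 36 = \sqrt{200} + 36 = 10 \sqrt{2} + 36 = 36 + 10 \sqrt{2}$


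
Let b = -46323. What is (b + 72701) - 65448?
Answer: -39070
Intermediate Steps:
(b + 72701) - 65448 = (-46323 + 72701) - 65448 = 26378 - 65448 = -39070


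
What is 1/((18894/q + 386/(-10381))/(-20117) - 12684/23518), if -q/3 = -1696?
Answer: -2082421550719664/1123496246402951 ≈ -1.8535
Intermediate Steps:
q = 5088 (q = -3*(-1696) = 5088)
1/((18894/q + 386/(-10381))/(-20117) - 12684/23518) = 1/((18894/5088 + 386/(-10381))/(-20117) - 12684/23518) = 1/((18894*(1/5088) + 386*(-1/10381))*(-1/20117) - 12684*1/23518) = 1/((3149/848 - 386/10381)*(-1/20117) - 6342/11759) = 1/((32362441/8803088)*(-1/20117) - 6342/11759) = 1/(-32362441/177091721296 - 6342/11759) = 1/(-1123496246402951/2082421550719664) = -2082421550719664/1123496246402951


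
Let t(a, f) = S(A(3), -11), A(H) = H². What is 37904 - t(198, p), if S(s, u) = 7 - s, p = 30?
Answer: 37906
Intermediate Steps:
t(a, f) = -2 (t(a, f) = 7 - 1*3² = 7 - 1*9 = 7 - 9 = -2)
37904 - t(198, p) = 37904 - 1*(-2) = 37904 + 2 = 37906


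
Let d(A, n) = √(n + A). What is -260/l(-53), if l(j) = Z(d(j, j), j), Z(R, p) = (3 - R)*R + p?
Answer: -260/71 + 780*I*√106/3763 ≈ -3.662 + 2.1341*I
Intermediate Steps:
d(A, n) = √(A + n)
Z(R, p) = p + R*(3 - R) (Z(R, p) = R*(3 - R) + p = p + R*(3 - R))
l(j) = -j + 3*√2*√j (l(j) = j - (√(j + j))² + 3*√(j + j) = j - (√(2*j))² + 3*√(2*j) = j - (√2*√j)² + 3*(√2*√j) = j - 2*j + 3*√2*√j = -j + 3*√2*√j)
-260/l(-53) = -260/(-1*(-53) + 3*√2*√(-53)) = -260/(53 + 3*√2*(I*√53)) = -260/(53 + 3*I*√106)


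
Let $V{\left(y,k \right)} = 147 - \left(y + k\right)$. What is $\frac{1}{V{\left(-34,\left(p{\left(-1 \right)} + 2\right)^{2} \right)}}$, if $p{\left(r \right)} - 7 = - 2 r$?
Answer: $\frac{1}{60} \approx 0.016667$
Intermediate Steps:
$p{\left(r \right)} = 7 - 2 r$
$V{\left(y,k \right)} = 147 - k - y$ ($V{\left(y,k \right)} = 147 - \left(k + y\right) = 147 - k - y$)
$\frac{1}{V{\left(-34,\left(p{\left(-1 \right)} + 2\right)^{2} \right)}} = \frac{1}{147 - \left(\left(7 - -2\right) + 2\right)^{2} - -34} = \frac{1}{147 - \left(\left(7 + 2\right) + 2\right)^{2} + 34} = \frac{1}{147 - \left(9 + 2\right)^{2} + 34} = \frac{1}{147 - 11^{2} + 34} = \frac{1}{147 - 121 + 34} = \frac{1}{60}$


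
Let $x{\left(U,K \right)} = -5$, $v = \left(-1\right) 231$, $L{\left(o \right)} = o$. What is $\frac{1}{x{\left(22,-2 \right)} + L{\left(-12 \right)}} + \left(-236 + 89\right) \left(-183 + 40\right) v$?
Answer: $- \frac{82549468}{17} \approx -4.8558 \cdot 10^{6}$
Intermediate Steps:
$v = -231$
$\frac{1}{x{\left(22,-2 \right)} + L{\left(-12 \right)}} + \left(-236 + 89\right) \left(-183 + 40\right) v = \frac{1}{-5 - 12} + \left(-236 + 89\right) \left(-183 + 40\right) \left(-231\right) = \frac{1}{-17} + \left(-147\right) \left(-143\right) \left(-231\right) = - \frac{1}{17} + 21021 \left(-231\right) = - \frac{1}{17} - 4855851 = - \frac{82549468}{17}$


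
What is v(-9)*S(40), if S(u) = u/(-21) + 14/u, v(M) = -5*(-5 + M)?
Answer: -653/6 ≈ -108.83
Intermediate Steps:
v(M) = 25 - 5*M
S(u) = 14/u - u/21 (S(u) = u*(-1/21) + 14/u = -u/21 + 14/u = 14/u - u/21)
v(-9)*S(40) = (25 - 5*(-9))*(14/40 - 1/21*40) = (25 + 45)*(14*(1/40) - 40/21) = 70*(7/20 - 40/21) = 70*(-653/420) = -653/6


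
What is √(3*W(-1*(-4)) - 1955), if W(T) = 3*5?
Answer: I*√1910 ≈ 43.704*I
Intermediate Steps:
W(T) = 15
√(3*W(-1*(-4)) - 1955) = √(3*15 - 1955) = √(45 - 1955) = √(-1910) = I*√1910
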